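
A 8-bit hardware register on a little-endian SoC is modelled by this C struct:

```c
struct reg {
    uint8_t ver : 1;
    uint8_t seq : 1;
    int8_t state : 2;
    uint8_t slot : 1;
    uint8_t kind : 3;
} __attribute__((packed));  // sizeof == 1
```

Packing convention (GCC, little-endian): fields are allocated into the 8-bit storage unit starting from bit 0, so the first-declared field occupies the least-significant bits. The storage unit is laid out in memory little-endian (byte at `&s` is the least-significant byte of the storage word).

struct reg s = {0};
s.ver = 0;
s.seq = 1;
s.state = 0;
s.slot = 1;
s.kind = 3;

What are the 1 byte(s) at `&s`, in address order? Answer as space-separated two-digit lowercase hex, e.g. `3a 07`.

ver:1 = 0 → 0x0 << 0 → word 0x00
seq:1 = 1 → 0x1 << 1 → word 0x02
state:2 = 0 → 0x0 << 2 → word 0x02
slot:1 = 1 → 0x1 << 4 → word 0x12
kind:3 = 3 → 0x3 << 5 → word 0x72
word = 0x72 → little-endian bytes:
  [0]=0x72

72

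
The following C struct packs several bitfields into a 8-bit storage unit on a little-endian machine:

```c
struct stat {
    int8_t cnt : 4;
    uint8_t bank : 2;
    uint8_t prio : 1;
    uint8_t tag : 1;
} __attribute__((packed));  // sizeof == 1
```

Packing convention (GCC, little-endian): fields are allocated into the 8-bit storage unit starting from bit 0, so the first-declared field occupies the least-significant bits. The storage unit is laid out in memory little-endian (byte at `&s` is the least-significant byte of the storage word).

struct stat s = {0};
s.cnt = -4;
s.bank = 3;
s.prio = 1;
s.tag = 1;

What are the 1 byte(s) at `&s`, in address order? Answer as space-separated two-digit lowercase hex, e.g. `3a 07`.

fc

cnt (4b) val=-4 bits=0xc at bit 0: 0x0c
bank (2b) val=3 bits=0x3 at bit 4: 0x3c
prio (1b) val=1 bits=0x1 at bit 6: 0x7c
tag (1b) val=1 bits=0x1 at bit 7: 0xfc
word = 0xfc → little-endian bytes:
  [0]=0xfc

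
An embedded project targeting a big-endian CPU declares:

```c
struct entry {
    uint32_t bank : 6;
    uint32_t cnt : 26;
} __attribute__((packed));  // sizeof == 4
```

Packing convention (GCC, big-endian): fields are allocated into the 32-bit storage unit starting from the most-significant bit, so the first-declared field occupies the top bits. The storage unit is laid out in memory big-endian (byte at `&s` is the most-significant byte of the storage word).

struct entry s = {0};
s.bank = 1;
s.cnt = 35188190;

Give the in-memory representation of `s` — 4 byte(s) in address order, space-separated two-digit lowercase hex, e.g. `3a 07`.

06 18 ed de

bank:6 = 1 → 0x1 << 26 → word 0x04000000
cnt:26 = 35188190 → 0x218edde << 0 → word 0x0618edde
word = 0x0618edde → big-endian bytes:
  [0]=0x06  [1]=0x18  [2]=0xed  [3]=0xde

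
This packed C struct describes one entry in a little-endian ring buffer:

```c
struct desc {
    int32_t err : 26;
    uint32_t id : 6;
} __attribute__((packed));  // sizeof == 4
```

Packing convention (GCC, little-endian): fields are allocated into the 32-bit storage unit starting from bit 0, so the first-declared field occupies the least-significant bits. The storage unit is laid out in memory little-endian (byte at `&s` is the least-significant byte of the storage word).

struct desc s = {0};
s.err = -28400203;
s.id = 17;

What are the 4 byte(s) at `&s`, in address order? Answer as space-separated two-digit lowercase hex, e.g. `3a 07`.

err (26b) val=-28400203 bits=0x24ea5b5 at bit 0: 0x024ea5b5
id (6b) val=17 bits=0x11 at bit 26: 0x464ea5b5
word = 0x464ea5b5 → little-endian bytes:
  [0]=0xb5  [1]=0xa5  [2]=0x4e  [3]=0x46

b5 a5 4e 46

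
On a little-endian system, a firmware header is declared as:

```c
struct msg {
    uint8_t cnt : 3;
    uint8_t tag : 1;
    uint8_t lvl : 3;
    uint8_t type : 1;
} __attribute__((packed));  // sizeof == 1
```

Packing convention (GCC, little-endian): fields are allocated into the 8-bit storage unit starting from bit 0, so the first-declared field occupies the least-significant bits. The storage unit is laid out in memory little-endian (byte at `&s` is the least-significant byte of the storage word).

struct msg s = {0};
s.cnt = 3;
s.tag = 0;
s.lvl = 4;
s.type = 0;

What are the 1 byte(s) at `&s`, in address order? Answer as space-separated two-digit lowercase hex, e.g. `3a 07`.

43

cnt:3 = 3 → 0x3 << 0 → word 0x03
tag:1 = 0 → 0x0 << 3 → word 0x03
lvl:3 = 4 → 0x4 << 4 → word 0x43
type:1 = 0 → 0x0 << 7 → word 0x43
word = 0x43 → little-endian bytes:
  [0]=0x43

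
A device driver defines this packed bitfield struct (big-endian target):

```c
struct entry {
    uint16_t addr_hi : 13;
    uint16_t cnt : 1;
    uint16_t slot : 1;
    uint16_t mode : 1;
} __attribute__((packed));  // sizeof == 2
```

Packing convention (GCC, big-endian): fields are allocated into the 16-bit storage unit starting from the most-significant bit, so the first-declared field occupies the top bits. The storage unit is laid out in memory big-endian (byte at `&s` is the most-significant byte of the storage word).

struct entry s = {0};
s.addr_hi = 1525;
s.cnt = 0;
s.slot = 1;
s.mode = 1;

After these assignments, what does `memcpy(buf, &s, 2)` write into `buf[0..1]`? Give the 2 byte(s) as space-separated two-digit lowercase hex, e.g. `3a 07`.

addr_hi:13 = 1525 → 0x5f5 << 3 → word 0x2fa8
cnt:1 = 0 → 0x0 << 2 → word 0x2fa8
slot:1 = 1 → 0x1 << 1 → word 0x2faa
mode:1 = 1 → 0x1 << 0 → word 0x2fab
word = 0x2fab → big-endian bytes:
  [0]=0x2f  [1]=0xab

2f ab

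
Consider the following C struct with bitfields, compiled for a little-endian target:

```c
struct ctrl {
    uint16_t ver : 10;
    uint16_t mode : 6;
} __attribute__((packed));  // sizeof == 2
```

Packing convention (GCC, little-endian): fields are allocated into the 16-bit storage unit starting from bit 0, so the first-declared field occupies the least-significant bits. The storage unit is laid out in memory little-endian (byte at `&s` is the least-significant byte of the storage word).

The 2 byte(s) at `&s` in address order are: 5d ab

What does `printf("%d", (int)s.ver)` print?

[0]=0x5d [1]=0xab (little-endian) → word 0xab5d
ver:10 @ bit 0 → (0xab5d>>0)&0x3ff = 0x35d  ←
mode:6 @ bit 10 → (0xab5d>>10)&0x3f = 0x2a

861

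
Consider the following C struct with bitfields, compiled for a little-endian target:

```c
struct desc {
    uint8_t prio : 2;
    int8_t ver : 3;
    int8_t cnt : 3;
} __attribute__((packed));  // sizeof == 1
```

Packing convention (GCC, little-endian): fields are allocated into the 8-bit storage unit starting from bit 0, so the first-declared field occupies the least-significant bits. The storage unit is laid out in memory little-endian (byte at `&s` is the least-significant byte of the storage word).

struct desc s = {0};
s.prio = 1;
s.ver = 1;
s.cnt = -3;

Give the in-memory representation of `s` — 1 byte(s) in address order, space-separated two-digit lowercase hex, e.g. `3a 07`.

[0+:2] prio=1 & 0x3 = 0x1; word=0x01
[2+:3] ver=1 & 0x7 = 0x1; word=0x05
[5+:3] cnt=-3 & 0x7 = 0x5; word=0xa5
word = 0xa5 → little-endian bytes:
  [0]=0xa5

a5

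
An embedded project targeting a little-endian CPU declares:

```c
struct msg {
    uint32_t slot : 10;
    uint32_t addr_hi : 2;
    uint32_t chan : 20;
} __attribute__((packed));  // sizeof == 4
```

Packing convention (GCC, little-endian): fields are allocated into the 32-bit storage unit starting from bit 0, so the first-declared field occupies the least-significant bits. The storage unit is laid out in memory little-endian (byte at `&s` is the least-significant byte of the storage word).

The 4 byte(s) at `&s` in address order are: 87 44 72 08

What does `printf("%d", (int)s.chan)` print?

[0]=0x87 [1]=0x44 [2]=0x72 [3]=0x08 (little-endian) → word 0x08724487
slot:10 @ bit 0 → (0x08724487>>0)&0x3ff = 0x87
addr_hi:2 @ bit 10 → (0x08724487>>10)&0x3 = 0x1
chan:20 @ bit 12 → (0x08724487>>12)&0xfffff = 0x8724  ←

34596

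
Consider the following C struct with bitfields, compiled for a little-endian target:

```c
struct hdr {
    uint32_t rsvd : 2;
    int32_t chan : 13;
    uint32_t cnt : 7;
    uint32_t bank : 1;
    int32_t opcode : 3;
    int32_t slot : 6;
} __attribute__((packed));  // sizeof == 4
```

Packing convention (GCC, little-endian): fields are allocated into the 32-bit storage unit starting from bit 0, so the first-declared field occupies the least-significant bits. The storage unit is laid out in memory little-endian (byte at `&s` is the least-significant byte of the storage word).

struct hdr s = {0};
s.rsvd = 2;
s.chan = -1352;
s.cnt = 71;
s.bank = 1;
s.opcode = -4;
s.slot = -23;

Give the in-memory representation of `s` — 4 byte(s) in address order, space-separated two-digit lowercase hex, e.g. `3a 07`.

rsvd:2 = 2 → 0x2 << 0 → word 0x00000002
chan:13 = -1352 → 0x1ab8 << 2 → word 0x00006ae2
cnt:7 = 71 → 0x47 << 15 → word 0x0023eae2
bank:1 = 1 → 0x1 << 22 → word 0x0063eae2
opcode:3 = -4 → 0x4 << 23 → word 0x0263eae2
slot:6 = -23 → 0x29 << 26 → word 0xa663eae2
word = 0xa663eae2 → little-endian bytes:
  [0]=0xe2  [1]=0xea  [2]=0x63  [3]=0xa6

e2 ea 63 a6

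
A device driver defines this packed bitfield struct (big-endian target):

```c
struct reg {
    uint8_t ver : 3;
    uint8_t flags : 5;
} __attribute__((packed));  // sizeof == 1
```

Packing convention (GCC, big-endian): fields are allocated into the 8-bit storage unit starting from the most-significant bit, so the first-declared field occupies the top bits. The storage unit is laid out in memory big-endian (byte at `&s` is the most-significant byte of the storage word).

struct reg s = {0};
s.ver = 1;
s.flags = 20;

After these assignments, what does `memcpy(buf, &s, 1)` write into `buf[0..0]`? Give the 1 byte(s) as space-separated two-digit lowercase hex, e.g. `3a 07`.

34

ver:3 = 1 → 0x1 << 5 → word 0x20
flags:5 = 20 → 0x14 << 0 → word 0x34
word = 0x34 → big-endian bytes:
  [0]=0x34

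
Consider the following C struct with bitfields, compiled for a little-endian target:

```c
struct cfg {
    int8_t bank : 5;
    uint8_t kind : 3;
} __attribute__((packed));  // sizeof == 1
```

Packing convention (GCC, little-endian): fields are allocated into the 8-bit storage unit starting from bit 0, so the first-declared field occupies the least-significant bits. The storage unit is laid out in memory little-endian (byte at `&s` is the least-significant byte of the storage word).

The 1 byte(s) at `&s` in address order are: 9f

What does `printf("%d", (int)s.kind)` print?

4

[0]=0x9f (little-endian) → word 0x9f
bank:5 @ bit 0 → (0x9f>>0)&0x1f = 0x1f
kind:3 @ bit 5 → (0x9f>>5)&0x7 = 0x4  ←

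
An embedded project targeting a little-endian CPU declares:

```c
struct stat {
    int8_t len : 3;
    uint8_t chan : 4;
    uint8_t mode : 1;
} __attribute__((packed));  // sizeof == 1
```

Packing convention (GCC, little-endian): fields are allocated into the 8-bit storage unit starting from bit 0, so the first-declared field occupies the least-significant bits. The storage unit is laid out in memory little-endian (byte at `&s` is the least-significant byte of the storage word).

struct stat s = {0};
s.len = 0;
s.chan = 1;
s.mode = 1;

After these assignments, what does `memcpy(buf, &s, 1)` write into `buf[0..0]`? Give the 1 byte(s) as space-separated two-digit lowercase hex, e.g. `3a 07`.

len (3b) val=0 bits=0x0 at bit 0: 0x00
chan (4b) val=1 bits=0x1 at bit 3: 0x08
mode (1b) val=1 bits=0x1 at bit 7: 0x88
word = 0x88 → little-endian bytes:
  [0]=0x88

88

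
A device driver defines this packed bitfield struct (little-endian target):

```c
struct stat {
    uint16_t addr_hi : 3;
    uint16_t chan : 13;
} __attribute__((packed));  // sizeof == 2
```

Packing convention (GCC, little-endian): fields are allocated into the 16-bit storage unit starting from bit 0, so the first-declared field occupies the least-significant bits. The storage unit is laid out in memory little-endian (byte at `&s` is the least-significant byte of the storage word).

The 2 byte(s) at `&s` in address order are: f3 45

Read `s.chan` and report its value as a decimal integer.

[0]=0xf3 [1]=0x45 (little-endian) → word 0x45f3
addr_hi [0+:3] = (word>>0) & 0x7 = 3
chan [3+:13] = (word>>3) & 0x1fff = 2238  ←

2238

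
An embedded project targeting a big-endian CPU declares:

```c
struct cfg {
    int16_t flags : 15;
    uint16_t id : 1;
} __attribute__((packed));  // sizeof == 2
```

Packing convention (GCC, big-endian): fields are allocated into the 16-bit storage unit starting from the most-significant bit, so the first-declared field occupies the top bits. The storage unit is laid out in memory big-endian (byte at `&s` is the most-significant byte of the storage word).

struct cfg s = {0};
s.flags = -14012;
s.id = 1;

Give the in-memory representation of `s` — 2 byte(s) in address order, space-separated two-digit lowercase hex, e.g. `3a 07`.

92 89

flags (15b) val=-14012 bits=0x4944 at bit 1: 0x9288
id (1b) val=1 bits=0x1 at bit 0: 0x9289
word = 0x9289 → big-endian bytes:
  [0]=0x92  [1]=0x89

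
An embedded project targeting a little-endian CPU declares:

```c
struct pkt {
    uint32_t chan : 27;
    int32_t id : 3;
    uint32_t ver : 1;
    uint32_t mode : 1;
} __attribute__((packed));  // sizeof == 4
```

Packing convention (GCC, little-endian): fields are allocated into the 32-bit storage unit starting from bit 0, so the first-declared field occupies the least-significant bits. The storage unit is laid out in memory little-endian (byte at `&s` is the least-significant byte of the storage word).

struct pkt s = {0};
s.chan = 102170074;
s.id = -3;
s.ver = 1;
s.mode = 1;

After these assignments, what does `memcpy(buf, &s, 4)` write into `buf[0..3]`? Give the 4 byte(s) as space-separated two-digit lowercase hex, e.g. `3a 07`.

da fd 16 ee

chan (27b) val=102170074 bits=0x616fdda at bit 0: 0x0616fdda
id (3b) val=-3 bits=0x5 at bit 27: 0x2e16fdda
ver (1b) val=1 bits=0x1 at bit 30: 0x6e16fdda
mode (1b) val=1 bits=0x1 at bit 31: 0xee16fdda
word = 0xee16fdda → little-endian bytes:
  [0]=0xda  [1]=0xfd  [2]=0x16  [3]=0xee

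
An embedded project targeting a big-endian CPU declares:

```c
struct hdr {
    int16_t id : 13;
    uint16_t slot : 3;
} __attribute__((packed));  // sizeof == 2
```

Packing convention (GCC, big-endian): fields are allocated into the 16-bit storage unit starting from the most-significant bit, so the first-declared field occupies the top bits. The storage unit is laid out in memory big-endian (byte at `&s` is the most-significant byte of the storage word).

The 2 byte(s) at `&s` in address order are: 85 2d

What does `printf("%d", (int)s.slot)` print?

[0]=0x85 [1]=0x2d (big-endian) → word 0x852d
id [3+:13] = (word>>3) & 0x1fff = 4261
slot [0+:3] = (word>>0) & 0x7 = 5  ←

5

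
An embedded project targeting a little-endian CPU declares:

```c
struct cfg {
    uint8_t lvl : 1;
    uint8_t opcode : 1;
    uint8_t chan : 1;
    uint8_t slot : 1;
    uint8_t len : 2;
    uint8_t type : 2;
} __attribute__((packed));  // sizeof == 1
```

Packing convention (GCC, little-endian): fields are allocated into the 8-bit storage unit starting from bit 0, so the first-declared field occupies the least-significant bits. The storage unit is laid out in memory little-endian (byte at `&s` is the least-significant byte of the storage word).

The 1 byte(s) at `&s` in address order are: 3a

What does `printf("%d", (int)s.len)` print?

3

[0]=0x3a (little-endian) → word 0x3a
lvl [0+:1] = (word>>0) & 0x1 = 0
opcode [1+:1] = (word>>1) & 0x1 = 1
chan [2+:1] = (word>>2) & 0x1 = 0
slot [3+:1] = (word>>3) & 0x1 = 1
len [4+:2] = (word>>4) & 0x3 = 3  ←
type [6+:2] = (word>>6) & 0x3 = 0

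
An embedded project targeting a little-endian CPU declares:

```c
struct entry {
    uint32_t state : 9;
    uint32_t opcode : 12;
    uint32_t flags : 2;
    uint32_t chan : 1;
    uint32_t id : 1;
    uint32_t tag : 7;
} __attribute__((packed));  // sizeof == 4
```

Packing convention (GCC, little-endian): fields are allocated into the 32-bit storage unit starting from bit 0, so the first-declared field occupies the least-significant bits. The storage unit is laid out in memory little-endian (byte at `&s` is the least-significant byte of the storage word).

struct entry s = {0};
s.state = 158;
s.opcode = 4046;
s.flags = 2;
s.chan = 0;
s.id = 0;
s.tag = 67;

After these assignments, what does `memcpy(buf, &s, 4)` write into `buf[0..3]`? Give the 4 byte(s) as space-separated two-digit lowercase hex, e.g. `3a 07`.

9e 9c 5f 86

state (9b) val=158 bits=0x9e at bit 0: 0x0000009e
opcode (12b) val=4046 bits=0xfce at bit 9: 0x001f9c9e
flags (2b) val=2 bits=0x2 at bit 21: 0x005f9c9e
chan (1b) val=0 bits=0x0 at bit 23: 0x005f9c9e
id (1b) val=0 bits=0x0 at bit 24: 0x005f9c9e
tag (7b) val=67 bits=0x43 at bit 25: 0x865f9c9e
word = 0x865f9c9e → little-endian bytes:
  [0]=0x9e  [1]=0x9c  [2]=0x5f  [3]=0x86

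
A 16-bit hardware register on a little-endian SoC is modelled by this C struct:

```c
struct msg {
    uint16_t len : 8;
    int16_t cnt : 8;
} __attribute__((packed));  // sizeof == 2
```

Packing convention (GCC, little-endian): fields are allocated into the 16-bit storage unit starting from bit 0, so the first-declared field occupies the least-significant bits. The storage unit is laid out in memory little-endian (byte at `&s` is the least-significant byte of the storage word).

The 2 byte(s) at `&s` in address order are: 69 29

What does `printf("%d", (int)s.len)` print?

[0]=0x69 [1]=0x29 (little-endian) → word 0x2969
len:8 @ bit 0 → (0x2969>>0)&0xff = 0x69  ←
cnt:8 @ bit 8 → (0x2969>>8)&0xff = 0x29

105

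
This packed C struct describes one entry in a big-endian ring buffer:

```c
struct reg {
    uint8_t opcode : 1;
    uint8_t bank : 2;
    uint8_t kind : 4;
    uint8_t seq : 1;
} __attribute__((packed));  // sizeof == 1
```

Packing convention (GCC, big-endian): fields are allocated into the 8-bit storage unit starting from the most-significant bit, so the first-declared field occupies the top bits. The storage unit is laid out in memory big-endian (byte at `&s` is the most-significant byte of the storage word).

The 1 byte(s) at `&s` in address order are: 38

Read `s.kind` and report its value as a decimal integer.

[0]=0x38 (big-endian) → word 0x38
opcode [7+:1] = (word>>7) & 0x1 = 0
bank [5+:2] = (word>>5) & 0x3 = 1
kind [1+:4] = (word>>1) & 0xf = 12  ←
seq [0+:1] = (word>>0) & 0x1 = 0

12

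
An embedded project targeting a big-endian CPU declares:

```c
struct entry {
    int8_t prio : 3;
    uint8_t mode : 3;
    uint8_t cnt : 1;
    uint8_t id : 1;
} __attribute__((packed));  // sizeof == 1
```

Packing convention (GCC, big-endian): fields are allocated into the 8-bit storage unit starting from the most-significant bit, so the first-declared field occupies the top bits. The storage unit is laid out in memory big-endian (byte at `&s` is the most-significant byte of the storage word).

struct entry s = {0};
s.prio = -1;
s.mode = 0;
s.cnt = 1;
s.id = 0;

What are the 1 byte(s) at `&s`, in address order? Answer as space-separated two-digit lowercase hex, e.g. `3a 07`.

[5+:3] prio=-1 & 0x7 = 0x7; word=0xe0
[2+:3] mode=0 & 0x7 = 0x0; word=0xe0
[1+:1] cnt=1 & 0x1 = 0x1; word=0xe2
[0+:1] id=0 & 0x1 = 0x0; word=0xe2
word = 0xe2 → big-endian bytes:
  [0]=0xe2

e2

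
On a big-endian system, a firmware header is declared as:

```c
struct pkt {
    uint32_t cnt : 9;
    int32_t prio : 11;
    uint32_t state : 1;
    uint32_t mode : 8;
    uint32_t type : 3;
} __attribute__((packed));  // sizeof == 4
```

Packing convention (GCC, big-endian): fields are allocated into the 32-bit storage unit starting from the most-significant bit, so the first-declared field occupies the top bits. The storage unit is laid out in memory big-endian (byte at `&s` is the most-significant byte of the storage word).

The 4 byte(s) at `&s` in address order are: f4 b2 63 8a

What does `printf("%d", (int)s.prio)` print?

806

[0]=0xf4 [1]=0xb2 [2]=0x63 [3]=0x8a (big-endian) → word 0xf4b2638a
cnt [23+:9] = (word>>23) & 0x1ff = 489
prio [12+:11] = (word>>12) & 0x7ff = 806  ←
state [11+:1] = (word>>11) & 0x1 = 0
mode [3+:8] = (word>>3) & 0xff = 113
type [0+:3] = (word>>0) & 0x7 = 2
prio signed 11b, MSB=0: value = 806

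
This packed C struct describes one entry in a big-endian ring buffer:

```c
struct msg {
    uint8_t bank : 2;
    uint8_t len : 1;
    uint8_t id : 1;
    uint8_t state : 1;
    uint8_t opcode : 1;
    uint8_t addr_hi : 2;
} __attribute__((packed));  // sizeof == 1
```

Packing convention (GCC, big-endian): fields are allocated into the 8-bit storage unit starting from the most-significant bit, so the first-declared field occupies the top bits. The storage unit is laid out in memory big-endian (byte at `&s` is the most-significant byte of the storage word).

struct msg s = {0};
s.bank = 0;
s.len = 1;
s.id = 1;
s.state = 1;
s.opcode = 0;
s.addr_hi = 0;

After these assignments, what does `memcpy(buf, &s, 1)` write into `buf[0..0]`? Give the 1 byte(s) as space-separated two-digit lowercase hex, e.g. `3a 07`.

38

bank:2 = 0 → 0x0 << 6 → word 0x00
len:1 = 1 → 0x1 << 5 → word 0x20
id:1 = 1 → 0x1 << 4 → word 0x30
state:1 = 1 → 0x1 << 3 → word 0x38
opcode:1 = 0 → 0x0 << 2 → word 0x38
addr_hi:2 = 0 → 0x0 << 0 → word 0x38
word = 0x38 → big-endian bytes:
  [0]=0x38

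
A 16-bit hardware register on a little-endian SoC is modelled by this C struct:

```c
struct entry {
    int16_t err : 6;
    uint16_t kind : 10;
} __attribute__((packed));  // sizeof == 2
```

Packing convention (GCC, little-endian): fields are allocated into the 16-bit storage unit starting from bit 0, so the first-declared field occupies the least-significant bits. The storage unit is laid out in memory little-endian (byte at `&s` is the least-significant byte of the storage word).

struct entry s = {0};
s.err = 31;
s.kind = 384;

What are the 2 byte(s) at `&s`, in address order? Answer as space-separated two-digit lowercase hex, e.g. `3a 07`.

err (6b) val=31 bits=0x1f at bit 0: 0x001f
kind (10b) val=384 bits=0x180 at bit 6: 0x601f
word = 0x601f → little-endian bytes:
  [0]=0x1f  [1]=0x60

1f 60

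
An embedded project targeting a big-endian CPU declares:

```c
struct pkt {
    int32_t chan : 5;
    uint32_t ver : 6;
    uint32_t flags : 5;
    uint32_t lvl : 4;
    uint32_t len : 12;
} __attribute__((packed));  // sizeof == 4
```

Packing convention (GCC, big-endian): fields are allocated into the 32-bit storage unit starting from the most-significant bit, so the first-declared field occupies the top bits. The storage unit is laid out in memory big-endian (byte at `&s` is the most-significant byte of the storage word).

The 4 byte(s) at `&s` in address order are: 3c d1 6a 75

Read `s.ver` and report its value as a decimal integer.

[0]=0x3c [1]=0xd1 [2]=0x6a [3]=0x75 (big-endian) → word 0x3cd16a75
chan [27+:5] = (word>>27) & 0x1f = 7
ver [21+:6] = (word>>21) & 0x3f = 38  ←
flags [16+:5] = (word>>16) & 0x1f = 17
lvl [12+:4] = (word>>12) & 0xf = 6
len [0+:12] = (word>>0) & 0xfff = 2677

38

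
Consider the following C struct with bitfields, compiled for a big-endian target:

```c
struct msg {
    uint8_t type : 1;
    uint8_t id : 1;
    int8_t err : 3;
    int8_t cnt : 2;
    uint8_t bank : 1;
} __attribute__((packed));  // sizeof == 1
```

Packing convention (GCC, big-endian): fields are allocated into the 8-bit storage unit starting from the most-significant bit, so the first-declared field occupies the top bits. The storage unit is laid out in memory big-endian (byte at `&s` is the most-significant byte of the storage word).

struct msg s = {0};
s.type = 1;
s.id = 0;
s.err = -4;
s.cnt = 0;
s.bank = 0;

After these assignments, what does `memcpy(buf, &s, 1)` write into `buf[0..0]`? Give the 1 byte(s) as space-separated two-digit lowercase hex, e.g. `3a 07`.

type (1b) val=1 bits=0x1 at bit 7: 0x80
id (1b) val=0 bits=0x0 at bit 6: 0x80
err (3b) val=-4 bits=0x4 at bit 3: 0xa0
cnt (2b) val=0 bits=0x0 at bit 1: 0xa0
bank (1b) val=0 bits=0x0 at bit 0: 0xa0
word = 0xa0 → big-endian bytes:
  [0]=0xa0

a0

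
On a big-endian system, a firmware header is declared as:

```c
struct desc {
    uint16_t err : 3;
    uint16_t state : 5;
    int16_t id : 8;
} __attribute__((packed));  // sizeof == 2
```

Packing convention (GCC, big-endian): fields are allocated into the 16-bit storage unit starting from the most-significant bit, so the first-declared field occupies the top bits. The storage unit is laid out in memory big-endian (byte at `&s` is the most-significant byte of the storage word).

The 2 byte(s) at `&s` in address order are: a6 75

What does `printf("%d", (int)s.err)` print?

5

[0]=0xa6 [1]=0x75 (big-endian) → word 0xa675
err:3 @ bit 13 → (0xa675>>13)&0x7 = 0x5  ←
state:5 @ bit 8 → (0xa675>>8)&0x1f = 0x6
id:8 @ bit 0 → (0xa675>>0)&0xff = 0x75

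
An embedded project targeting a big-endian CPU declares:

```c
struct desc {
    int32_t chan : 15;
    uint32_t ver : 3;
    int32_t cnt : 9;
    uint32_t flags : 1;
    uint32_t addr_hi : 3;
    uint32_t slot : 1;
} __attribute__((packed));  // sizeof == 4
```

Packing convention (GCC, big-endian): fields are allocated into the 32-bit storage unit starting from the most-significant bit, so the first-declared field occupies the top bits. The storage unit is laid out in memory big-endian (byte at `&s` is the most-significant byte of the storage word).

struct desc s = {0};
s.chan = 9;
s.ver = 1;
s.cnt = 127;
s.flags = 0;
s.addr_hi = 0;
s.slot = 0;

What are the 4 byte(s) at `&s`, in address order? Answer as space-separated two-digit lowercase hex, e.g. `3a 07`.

00 12 4f e0

chan:15 = 9 → 0x9 << 17 → word 0x00120000
ver:3 = 1 → 0x1 << 14 → word 0x00124000
cnt:9 = 127 → 0x7f << 5 → word 0x00124fe0
flags:1 = 0 → 0x0 << 4 → word 0x00124fe0
addr_hi:3 = 0 → 0x0 << 1 → word 0x00124fe0
slot:1 = 0 → 0x0 << 0 → word 0x00124fe0
word = 0x00124fe0 → big-endian bytes:
  [0]=0x00  [1]=0x12  [2]=0x4f  [3]=0xe0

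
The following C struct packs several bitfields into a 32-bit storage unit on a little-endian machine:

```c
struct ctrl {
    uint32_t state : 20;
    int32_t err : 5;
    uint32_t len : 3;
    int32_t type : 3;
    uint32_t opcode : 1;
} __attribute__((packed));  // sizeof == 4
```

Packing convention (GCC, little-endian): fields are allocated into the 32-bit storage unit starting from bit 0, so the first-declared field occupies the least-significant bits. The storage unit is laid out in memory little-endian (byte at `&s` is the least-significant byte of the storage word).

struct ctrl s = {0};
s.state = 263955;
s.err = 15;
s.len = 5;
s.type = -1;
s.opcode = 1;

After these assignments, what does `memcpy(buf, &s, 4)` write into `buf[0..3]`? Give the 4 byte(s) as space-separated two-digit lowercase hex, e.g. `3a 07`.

13 07 f4 fa

state:20 = 263955 → 0x40713 << 0 → word 0x00040713
err:5 = 15 → 0xf << 20 → word 0x00f40713
len:3 = 5 → 0x5 << 25 → word 0x0af40713
type:3 = -1 → 0x7 << 28 → word 0x7af40713
opcode:1 = 1 → 0x1 << 31 → word 0xfaf40713
word = 0xfaf40713 → little-endian bytes:
  [0]=0x13  [1]=0x07  [2]=0xf4  [3]=0xfa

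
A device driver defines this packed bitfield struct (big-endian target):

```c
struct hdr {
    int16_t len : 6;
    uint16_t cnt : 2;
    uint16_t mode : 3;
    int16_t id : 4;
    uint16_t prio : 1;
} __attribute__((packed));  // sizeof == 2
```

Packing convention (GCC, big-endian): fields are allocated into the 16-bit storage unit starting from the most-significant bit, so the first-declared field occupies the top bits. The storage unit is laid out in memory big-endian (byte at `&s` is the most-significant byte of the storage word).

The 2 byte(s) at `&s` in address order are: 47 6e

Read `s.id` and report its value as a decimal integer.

[0]=0x47 [1]=0x6e (big-endian) → word 0x476e
len [10+:6] = (word>>10) & 0x3f = 17
cnt [8+:2] = (word>>8) & 0x3 = 3
mode [5+:3] = (word>>5) & 0x7 = 3
id [1+:4] = (word>>1) & 0xf = 7  ←
prio [0+:1] = (word>>0) & 0x1 = 0
id signed 4b, MSB=0: value = 7

7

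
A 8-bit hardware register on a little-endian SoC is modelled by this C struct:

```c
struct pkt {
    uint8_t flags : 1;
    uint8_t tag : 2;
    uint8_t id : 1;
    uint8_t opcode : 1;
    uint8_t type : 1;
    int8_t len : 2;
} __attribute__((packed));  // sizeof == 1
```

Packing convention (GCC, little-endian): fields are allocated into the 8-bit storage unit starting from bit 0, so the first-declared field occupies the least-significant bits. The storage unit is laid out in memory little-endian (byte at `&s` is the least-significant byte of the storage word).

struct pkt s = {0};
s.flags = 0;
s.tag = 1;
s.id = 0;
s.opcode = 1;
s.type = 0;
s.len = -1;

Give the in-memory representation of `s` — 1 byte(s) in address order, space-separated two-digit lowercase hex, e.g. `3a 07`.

[0+:1] flags=0 & 0x1 = 0x0; word=0x00
[1+:2] tag=1 & 0x3 = 0x1; word=0x02
[3+:1] id=0 & 0x1 = 0x0; word=0x02
[4+:1] opcode=1 & 0x1 = 0x1; word=0x12
[5+:1] type=0 & 0x1 = 0x0; word=0x12
[6+:2] len=-1 & 0x3 = 0x3; word=0xd2
word = 0xd2 → little-endian bytes:
  [0]=0xd2

d2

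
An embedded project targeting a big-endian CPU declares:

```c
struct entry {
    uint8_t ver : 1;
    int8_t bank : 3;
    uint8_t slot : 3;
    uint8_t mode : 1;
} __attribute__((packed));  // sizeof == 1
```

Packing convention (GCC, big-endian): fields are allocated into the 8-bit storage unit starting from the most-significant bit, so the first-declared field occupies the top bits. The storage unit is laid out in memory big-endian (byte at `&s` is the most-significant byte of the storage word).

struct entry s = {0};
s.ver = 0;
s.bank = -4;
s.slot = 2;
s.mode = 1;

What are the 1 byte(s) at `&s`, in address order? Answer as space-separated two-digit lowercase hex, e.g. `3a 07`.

[7+:1] ver=0 & 0x1 = 0x0; word=0x00
[4+:3] bank=-4 & 0x7 = 0x4; word=0x40
[1+:3] slot=2 & 0x7 = 0x2; word=0x44
[0+:1] mode=1 & 0x1 = 0x1; word=0x45
word = 0x45 → big-endian bytes:
  [0]=0x45

45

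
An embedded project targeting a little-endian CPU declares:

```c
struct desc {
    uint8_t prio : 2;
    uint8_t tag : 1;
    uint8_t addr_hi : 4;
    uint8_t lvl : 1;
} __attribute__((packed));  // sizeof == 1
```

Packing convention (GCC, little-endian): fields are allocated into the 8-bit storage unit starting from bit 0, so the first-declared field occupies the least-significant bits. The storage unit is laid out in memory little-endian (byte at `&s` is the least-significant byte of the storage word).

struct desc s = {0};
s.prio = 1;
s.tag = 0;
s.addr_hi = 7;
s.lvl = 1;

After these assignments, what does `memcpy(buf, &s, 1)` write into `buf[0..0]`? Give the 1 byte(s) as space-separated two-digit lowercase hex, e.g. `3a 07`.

prio:2 = 1 → 0x1 << 0 → word 0x01
tag:1 = 0 → 0x0 << 2 → word 0x01
addr_hi:4 = 7 → 0x7 << 3 → word 0x39
lvl:1 = 1 → 0x1 << 7 → word 0xb9
word = 0xb9 → little-endian bytes:
  [0]=0xb9

b9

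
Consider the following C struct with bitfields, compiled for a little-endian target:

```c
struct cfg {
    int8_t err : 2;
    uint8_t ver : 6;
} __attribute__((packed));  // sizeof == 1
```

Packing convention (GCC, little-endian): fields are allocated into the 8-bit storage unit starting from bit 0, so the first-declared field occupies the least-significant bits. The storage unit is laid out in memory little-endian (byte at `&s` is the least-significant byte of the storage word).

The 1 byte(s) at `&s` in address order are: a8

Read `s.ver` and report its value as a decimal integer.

[0]=0xa8 (little-endian) → word 0xa8
err [0+:2] = (word>>0) & 0x3 = 0
ver [2+:6] = (word>>2) & 0x3f = 42  ←

42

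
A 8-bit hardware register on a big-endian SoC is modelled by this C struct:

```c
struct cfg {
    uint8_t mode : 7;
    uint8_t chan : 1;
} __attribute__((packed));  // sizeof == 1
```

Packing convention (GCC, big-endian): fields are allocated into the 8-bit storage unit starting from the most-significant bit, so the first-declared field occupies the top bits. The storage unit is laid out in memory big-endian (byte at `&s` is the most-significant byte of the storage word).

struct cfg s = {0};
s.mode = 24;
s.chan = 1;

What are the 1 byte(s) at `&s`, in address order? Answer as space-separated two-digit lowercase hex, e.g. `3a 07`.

mode (7b) val=24 bits=0x18 at bit 1: 0x30
chan (1b) val=1 bits=0x1 at bit 0: 0x31
word = 0x31 → big-endian bytes:
  [0]=0x31

31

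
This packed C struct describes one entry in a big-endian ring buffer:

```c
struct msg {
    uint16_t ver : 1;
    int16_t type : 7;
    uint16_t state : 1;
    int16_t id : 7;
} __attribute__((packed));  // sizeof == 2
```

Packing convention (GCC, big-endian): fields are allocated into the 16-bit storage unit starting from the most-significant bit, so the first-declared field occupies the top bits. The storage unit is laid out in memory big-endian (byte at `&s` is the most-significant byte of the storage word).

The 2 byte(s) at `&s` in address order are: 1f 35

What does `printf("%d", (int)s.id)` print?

53

[0]=0x1f [1]=0x35 (big-endian) → word 0x1f35
ver:1 @ bit 15 → (0x1f35>>15)&0x1 = 0x0
type:7 @ bit 8 → (0x1f35>>8)&0x7f = 0x1f
state:1 @ bit 7 → (0x1f35>>7)&0x1 = 0x0
id:7 @ bit 0 → (0x1f35>>0)&0x7f = 0x35  ←
id signed 7b, MSB=0: value = 53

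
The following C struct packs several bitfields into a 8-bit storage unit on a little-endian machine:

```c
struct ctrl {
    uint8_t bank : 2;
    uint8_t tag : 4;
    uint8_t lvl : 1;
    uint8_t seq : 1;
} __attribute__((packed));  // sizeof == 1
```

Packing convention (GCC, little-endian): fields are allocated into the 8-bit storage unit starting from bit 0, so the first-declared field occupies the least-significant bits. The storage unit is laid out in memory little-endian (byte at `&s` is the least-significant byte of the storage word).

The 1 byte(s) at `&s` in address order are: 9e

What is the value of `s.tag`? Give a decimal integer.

[0]=0x9e (little-endian) → word 0x9e
bank [0+:2] = (word>>0) & 0x3 = 2
tag [2+:4] = (word>>2) & 0xf = 7  ←
lvl [6+:1] = (word>>6) & 0x1 = 0
seq [7+:1] = (word>>7) & 0x1 = 1

7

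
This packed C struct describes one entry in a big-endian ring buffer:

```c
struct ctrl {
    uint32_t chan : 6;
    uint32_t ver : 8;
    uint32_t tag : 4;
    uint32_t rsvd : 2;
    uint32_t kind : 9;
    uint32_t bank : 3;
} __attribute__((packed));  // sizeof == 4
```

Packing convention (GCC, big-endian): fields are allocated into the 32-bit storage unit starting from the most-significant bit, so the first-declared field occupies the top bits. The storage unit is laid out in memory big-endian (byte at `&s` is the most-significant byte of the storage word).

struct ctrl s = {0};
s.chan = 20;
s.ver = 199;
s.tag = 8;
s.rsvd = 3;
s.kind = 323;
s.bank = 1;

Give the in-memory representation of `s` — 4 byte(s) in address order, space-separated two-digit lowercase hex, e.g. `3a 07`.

53 1e 3a 19

[26+:6] chan=20 & 0x3f = 0x14; word=0x50000000
[18+:8] ver=199 & 0xff = 0xc7; word=0x531c0000
[14+:4] tag=8 & 0xf = 0x8; word=0x531e0000
[12+:2] rsvd=3 & 0x3 = 0x3; word=0x531e3000
[3+:9] kind=323 & 0x1ff = 0x143; word=0x531e3a18
[0+:3] bank=1 & 0x7 = 0x1; word=0x531e3a19
word = 0x531e3a19 → big-endian bytes:
  [0]=0x53  [1]=0x1e  [2]=0x3a  [3]=0x19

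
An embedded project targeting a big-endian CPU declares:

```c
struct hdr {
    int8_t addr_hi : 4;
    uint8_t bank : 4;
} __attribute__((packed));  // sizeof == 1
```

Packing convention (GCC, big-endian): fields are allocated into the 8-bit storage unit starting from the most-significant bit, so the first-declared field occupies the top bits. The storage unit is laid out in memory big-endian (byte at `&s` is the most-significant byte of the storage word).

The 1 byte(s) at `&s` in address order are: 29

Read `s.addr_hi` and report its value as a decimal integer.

2

[0]=0x29 (big-endian) → word 0x29
addr_hi:4 @ bit 4 → (0x29>>4)&0xf = 0x2  ←
bank:4 @ bit 0 → (0x29>>0)&0xf = 0x9
addr_hi signed 4b, MSB=0: value = 2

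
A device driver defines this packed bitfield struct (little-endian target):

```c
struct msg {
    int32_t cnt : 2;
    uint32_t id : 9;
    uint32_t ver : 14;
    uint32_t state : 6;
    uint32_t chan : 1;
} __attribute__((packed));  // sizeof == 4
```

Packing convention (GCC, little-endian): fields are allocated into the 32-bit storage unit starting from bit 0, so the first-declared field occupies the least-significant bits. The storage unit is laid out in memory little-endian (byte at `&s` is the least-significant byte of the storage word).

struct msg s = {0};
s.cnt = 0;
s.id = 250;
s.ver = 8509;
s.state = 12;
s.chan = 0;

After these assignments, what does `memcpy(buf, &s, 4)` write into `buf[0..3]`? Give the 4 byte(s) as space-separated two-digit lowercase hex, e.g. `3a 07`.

cnt:2 = 0 → 0x0 << 0 → word 0x00000000
id:9 = 250 → 0xfa << 2 → word 0x000003e8
ver:14 = 8509 → 0x213d << 11 → word 0x0109ebe8
state:6 = 12 → 0xc << 25 → word 0x1909ebe8
chan:1 = 0 → 0x0 << 31 → word 0x1909ebe8
word = 0x1909ebe8 → little-endian bytes:
  [0]=0xe8  [1]=0xeb  [2]=0x09  [3]=0x19

e8 eb 09 19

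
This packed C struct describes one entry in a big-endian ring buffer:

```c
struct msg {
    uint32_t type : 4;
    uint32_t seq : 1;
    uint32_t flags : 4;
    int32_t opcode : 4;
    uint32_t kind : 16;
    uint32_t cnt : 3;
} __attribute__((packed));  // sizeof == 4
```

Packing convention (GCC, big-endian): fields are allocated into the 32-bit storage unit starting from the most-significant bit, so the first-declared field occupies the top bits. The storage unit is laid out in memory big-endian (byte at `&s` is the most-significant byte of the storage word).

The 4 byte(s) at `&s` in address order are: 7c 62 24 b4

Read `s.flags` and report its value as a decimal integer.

8

[0]=0x7c [1]=0x62 [2]=0x24 [3]=0xb4 (big-endian) → word 0x7c6224b4
type:4 @ bit 28 → (0x7c6224b4>>28)&0xf = 0x7
seq:1 @ bit 27 → (0x7c6224b4>>27)&0x1 = 0x1
flags:4 @ bit 23 → (0x7c6224b4>>23)&0xf = 0x8  ←
opcode:4 @ bit 19 → (0x7c6224b4>>19)&0xf = 0xc
kind:16 @ bit 3 → (0x7c6224b4>>3)&0xffff = 0x4496
cnt:3 @ bit 0 → (0x7c6224b4>>0)&0x7 = 0x4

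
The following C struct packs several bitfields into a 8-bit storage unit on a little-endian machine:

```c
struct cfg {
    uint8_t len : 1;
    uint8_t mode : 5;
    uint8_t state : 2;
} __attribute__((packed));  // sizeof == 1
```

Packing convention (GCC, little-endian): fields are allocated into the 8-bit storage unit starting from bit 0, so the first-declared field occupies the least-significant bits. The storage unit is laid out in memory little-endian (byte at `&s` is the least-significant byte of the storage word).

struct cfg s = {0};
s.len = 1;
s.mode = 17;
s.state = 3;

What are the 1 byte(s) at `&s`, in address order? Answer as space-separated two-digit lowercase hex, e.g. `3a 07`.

len (1b) val=1 bits=0x1 at bit 0: 0x01
mode (5b) val=17 bits=0x11 at bit 1: 0x23
state (2b) val=3 bits=0x3 at bit 6: 0xe3
word = 0xe3 → little-endian bytes:
  [0]=0xe3

e3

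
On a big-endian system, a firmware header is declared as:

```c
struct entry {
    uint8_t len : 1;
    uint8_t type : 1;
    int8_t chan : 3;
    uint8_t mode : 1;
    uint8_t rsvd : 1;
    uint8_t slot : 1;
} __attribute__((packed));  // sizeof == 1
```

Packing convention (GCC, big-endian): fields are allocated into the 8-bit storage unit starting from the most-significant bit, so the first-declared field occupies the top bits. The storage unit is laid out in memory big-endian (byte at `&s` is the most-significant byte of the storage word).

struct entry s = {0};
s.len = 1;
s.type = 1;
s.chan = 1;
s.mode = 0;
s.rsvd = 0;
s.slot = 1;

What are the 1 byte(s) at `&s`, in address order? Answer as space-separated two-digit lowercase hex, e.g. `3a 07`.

c9

len (1b) val=1 bits=0x1 at bit 7: 0x80
type (1b) val=1 bits=0x1 at bit 6: 0xc0
chan (3b) val=1 bits=0x1 at bit 3: 0xc8
mode (1b) val=0 bits=0x0 at bit 2: 0xc8
rsvd (1b) val=0 bits=0x0 at bit 1: 0xc8
slot (1b) val=1 bits=0x1 at bit 0: 0xc9
word = 0xc9 → big-endian bytes:
  [0]=0xc9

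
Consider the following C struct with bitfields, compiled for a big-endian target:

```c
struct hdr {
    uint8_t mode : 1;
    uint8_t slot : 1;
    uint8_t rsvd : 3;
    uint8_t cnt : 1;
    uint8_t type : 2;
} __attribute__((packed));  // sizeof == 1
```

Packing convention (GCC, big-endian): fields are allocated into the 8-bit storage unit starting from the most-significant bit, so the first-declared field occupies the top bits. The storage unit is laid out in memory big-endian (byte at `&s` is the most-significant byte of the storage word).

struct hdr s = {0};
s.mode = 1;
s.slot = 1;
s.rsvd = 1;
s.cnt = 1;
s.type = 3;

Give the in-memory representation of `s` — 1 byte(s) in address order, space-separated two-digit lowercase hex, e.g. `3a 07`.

[7+:1] mode=1 & 0x1 = 0x1; word=0x80
[6+:1] slot=1 & 0x1 = 0x1; word=0xc0
[3+:3] rsvd=1 & 0x7 = 0x1; word=0xc8
[2+:1] cnt=1 & 0x1 = 0x1; word=0xcc
[0+:2] type=3 & 0x3 = 0x3; word=0xcf
word = 0xcf → big-endian bytes:
  [0]=0xcf

cf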